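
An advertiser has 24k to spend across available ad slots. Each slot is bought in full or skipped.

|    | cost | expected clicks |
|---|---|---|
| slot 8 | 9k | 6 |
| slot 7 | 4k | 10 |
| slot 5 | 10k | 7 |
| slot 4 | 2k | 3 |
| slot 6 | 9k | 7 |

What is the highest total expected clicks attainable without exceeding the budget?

26

Allowing fractional choices, the relaxed optimum would be about 26.3, but ad slots are indivisible.
slot 8 + slot 7 + slot 4 + slot 6: cost 9 + 4 + 2 + 9 = 24 ≤ 24, expected clicks 6 + 10 + 3 + 7 = 26.
slot 7 + slot 5 + slot 6: cost 4 + 10 + 9 = 23 ≤ 24, expected clicks 10 + 7 + 7 = 24.
Best is slot 8, slot 7, slot 4, and slot 6 with total expected clicks 26.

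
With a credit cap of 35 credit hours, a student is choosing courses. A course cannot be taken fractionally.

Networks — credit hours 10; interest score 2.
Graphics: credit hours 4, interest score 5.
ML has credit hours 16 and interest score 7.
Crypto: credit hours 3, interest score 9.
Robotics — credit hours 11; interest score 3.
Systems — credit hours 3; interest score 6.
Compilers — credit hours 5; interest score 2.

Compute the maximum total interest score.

29

Take Graphics, ML, Crypto, Systems, and Compilers: credit hours 4 + 16 + 3 + 3 + 5 = 31 ≤ 35, interest score 5 + 7 + 9 + 6 + 2 = 29.
No other feasible combination does better.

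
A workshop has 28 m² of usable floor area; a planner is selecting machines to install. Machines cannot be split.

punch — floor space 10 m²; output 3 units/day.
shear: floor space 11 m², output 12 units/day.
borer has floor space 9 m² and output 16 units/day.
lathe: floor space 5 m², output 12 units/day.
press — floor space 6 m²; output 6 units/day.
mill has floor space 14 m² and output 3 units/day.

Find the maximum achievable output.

Take shear, borer, and lathe: floor space 11 + 9 + 5 = 25 ≤ 28, output 12 + 16 + 12 = 40.
No other feasible combination does better.

40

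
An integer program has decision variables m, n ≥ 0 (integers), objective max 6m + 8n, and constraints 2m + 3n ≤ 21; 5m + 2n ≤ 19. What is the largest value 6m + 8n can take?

56

(m,n)=(0,7): 2·0+3·7=21≤21, 5·0+2·7=14≤19, objective 56.
(m,n)=(1,6): 2·1+3·6=20≤21, 5·1+2·6=17≤19, objective 54.
(m,n)=(0,6): 2·0+3·6=18≤21, 5·0+2·6=12≤19, objective 48.
(m,n)=(1,5): 2·1+3·5=17≤21, 5·1+2·5=15≤19, objective 46.
Maximum is 56 at (m,n)=(0,7).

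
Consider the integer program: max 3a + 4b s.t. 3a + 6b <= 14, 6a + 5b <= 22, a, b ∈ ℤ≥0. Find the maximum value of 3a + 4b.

10

(a,b)=(2,1): 3·2+6·1=12≤14, 6·2+5·1=17≤22, objective 10.
(a,b)=(3,0): 3·3+6·0=9≤14, 6·3+5·0=18≤22, objective 9.
(a,b)=(1,1): 3·1+6·1=9≤14, 6·1+5·1=11≤22, objective 7.
Maximum is 10 at (a,b)=(2,1).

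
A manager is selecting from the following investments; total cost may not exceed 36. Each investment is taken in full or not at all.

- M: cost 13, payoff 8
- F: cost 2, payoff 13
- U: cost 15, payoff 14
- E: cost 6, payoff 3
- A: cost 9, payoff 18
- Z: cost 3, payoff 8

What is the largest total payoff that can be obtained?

This is an integer program with binary decision variables.
Allowing fractional choices, the relaxed optimum would be about 57.3, but investments are indivisible.
M + F + E + A + Z: cost 13 + 2 + 6 + 9 + 3 = 33 ≤ 36, payoff 8 + 13 + 3 + 18 + 8 = 50.
F + U + E + A + Z: cost 2 + 15 + 6 + 9 + 3 = 35 ≤ 36, payoff 13 + 14 + 3 + 18 + 8 = 56.
F + U + A + Z: cost 2 + 15 + 9 + 3 = 29 ≤ 36, payoff 13 + 14 + 18 + 8 = 53.
Best is F, U, E, A, and Z with total payoff 56.

56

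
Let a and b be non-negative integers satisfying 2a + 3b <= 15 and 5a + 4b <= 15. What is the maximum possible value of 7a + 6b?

21

Relaxing integrality, the LP optimum is 22.50 at (a,b) = (0, 3.75), which is not an integer point.
(a,b)=(3,0): 2·3+3·0=6≤15, 5·3+4·0=15≤15, objective 21.
(a,b)=(2,1): 2·2+3·1=7≤15, 5·2+4·1=14≤15, objective 20.
(a,b)=(1,2): 2·1+3·2=8≤15, 5·1+4·2=13≤15, objective 19.
Maximum is 21 at (a,b)=(3,0).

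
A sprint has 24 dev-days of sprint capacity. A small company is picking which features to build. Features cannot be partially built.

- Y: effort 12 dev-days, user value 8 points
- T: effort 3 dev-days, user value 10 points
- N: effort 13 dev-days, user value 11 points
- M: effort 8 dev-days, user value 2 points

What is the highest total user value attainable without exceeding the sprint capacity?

23

T + N + M: effort 3 + 13 + 8 = 24 ≤ 24, user value 10 + 11 + 2 = 23.
T + N: effort 3 + 13 = 16 ≤ 24, user value 10 + 11 = 21.
Y + T + M: effort 12 + 3 + 8 = 23 ≤ 24, user value 8 + 10 + 2 = 20.
Best is T, N, and M with total user value 23.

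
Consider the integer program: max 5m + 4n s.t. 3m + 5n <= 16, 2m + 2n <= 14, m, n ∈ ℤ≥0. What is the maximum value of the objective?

(m,n)=(5,0): 3·5+5·0=15≤16, 2·5+2·0=10≤14, objective 25.
(m,n)=(4,0): 3·4+5·0=12≤16, 2·4+2·0=8≤14, objective 20.
Maximum is 25 at (m,n)=(5,0).

25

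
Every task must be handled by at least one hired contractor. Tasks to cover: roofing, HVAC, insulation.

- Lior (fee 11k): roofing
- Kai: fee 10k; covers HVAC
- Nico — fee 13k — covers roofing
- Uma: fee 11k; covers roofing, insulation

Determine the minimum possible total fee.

Choose Kai and Uma: together they cover roofing, HVAC, insulation — every task.
Total fee: 10 + 11 = 21.

21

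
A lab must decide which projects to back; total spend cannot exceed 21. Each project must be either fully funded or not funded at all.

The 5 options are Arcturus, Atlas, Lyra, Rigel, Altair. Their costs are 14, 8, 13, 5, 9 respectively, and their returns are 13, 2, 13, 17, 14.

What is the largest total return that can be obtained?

31

Take Rigel and Altair: cost 5 + 9 = 14 ≤ 21, return 17 + 14 = 31.
No other feasible combination does better.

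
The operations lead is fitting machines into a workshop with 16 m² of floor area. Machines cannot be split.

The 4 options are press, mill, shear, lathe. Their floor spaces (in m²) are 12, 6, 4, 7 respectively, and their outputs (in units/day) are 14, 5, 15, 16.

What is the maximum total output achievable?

Allowing fractional choices, the relaxed optimum would be about 36.8, but machines are indivisible.
shear + lathe: floor space 4 + 7 = 11 ≤ 16, output 15 + 16 = 31.
press + shear: floor space 12 + 4 = 16 ≤ 16, output 14 + 15 = 29.
mill + lathe: floor space 6 + 7 = 13 ≤ 16, output 5 + 16 = 21.
Best is shear and lathe with total output 31.

31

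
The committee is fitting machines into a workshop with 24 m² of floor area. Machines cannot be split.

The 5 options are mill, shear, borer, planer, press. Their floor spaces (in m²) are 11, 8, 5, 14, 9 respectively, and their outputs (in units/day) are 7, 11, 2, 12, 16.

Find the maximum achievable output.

29

shear + press: floor space 8 + 9 = 17 ≤ 24, output 11 + 16 = 27.
planer + press: floor space 14 + 9 = 23 ≤ 24, output 12 + 16 = 28.
shear + borer + press: floor space 8 + 5 + 9 = 22 ≤ 24, output 11 + 2 + 16 = 29.
Best is shear, borer, and press with total output 29.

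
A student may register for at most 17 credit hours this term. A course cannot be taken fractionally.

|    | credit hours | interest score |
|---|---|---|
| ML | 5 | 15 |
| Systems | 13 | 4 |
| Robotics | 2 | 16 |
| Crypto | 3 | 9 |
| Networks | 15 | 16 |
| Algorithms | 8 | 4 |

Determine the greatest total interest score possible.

ML + Robotics + Algorithms: credit hours 5 + 2 + 8 = 15 ≤ 17, interest score 15 + 16 + 4 = 35.
ML + Robotics + Crypto: credit hours 5 + 2 + 3 = 10 ≤ 17, interest score 15 + 16 + 9 = 40.
Robotics + Networks: credit hours 2 + 15 = 17 ≤ 17, interest score 16 + 16 = 32.
Best is ML, Robotics, and Crypto with total interest score 40.

40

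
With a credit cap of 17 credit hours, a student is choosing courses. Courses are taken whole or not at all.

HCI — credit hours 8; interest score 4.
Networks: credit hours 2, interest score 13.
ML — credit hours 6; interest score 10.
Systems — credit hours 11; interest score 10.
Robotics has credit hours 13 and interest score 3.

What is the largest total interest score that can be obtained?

27

HCI + Networks + ML: credit hours 8 + 2 + 6 = 16 ≤ 17, interest score 4 + 13 + 10 = 27.
Networks + ML: credit hours 2 + 6 = 8 ≤ 17, interest score 13 + 10 = 23.
Networks + Systems: credit hours 2 + 11 = 13 ≤ 17, interest score 13 + 10 = 23.
Best is HCI, Networks, and ML with total interest score 27.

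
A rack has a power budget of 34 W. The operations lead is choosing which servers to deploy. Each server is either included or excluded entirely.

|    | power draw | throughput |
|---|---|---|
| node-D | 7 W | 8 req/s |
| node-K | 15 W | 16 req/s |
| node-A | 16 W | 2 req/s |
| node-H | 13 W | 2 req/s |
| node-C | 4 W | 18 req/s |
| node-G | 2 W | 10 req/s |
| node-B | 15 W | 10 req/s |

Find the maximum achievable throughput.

Allowing fractional choices, the relaxed optimum would be about 56.0, but servers are indivisible.
node-K + node-H + node-C + node-G: power draw 15 + 13 + 4 + 2 = 34 ≤ 34, throughput 16 + 2 + 18 + 10 = 46.
node-D + node-K + node-C + node-G: power draw 7 + 15 + 4 + 2 = 28 ≤ 34, throughput 8 + 16 + 18 + 10 = 52.
node-D + node-C + node-G + node-B: power draw 7 + 4 + 2 + 15 = 28 ≤ 34, throughput 8 + 18 + 10 + 10 = 46.
Best is node-D, node-K, node-C, and node-G with total throughput 52.

52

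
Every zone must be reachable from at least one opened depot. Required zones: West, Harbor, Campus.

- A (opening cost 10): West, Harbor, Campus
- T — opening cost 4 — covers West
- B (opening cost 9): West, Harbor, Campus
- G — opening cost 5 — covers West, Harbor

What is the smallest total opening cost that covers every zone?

The greedy cost-per-new-zone heuristic would pick G and B for 14, but a cheaper cover exists.
B alone covers West, Harbor, Campus — every zone.
Total opening cost: 9.
No cover costs less than 9.

9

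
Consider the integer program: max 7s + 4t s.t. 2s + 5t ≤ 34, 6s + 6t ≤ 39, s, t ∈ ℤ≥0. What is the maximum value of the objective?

42

The continuous relaxation peaks at (6.5, 0) with value 45.50; rounding to a feasible lattice point costs some objective.
(s,t)=(6,0) is feasible, giving 42.
(s,t)=(5,1) is feasible, giving 39.
(s,t)=(5,0) is feasible, giving 35.
No feasible integer point exceeds 42.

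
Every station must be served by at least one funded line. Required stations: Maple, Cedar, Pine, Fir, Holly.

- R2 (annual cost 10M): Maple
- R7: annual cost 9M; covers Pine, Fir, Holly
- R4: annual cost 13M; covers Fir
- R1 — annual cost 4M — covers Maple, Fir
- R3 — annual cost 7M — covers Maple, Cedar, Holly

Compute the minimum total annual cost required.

Choose R7 and R3: together they cover Maple, Cedar, Pine, Fir, Holly — every station.
Total annual cost: 9 + 7 = 16.

16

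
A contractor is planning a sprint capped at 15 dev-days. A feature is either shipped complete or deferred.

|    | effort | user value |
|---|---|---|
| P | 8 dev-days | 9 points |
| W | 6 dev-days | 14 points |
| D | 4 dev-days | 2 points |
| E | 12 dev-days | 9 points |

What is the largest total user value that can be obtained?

Allowing fractional choices, the relaxed optimum would be about 23.8, but features are indivisible.
W + D: effort 6 + 4 = 10 ≤ 15, user value 14 + 2 = 16.
P + W: effort 8 + 6 = 14 ≤ 15, user value 9 + 14 = 23.
W: effort 6 ≤ 15, user value 14.
Best is P and W with total user value 23.

23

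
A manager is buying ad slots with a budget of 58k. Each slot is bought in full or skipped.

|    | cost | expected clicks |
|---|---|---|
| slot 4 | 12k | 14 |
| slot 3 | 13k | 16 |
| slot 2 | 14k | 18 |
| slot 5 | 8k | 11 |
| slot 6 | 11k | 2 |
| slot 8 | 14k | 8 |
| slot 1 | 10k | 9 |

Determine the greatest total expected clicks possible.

slot 4 + slot 3 + slot 2 + slot 5 + slot 1: cost 12 + 13 + 14 + 8 + 10 = 57 ≤ 58, expected clicks 14 + 16 + 18 + 11 + 9 = 68.
slot 4 + slot 3 + slot 2 + slot 5 + slot 6: cost 12 + 13 + 14 + 8 + 11 = 58 ≤ 58, expected clicks 14 + 16 + 18 + 11 + 2 = 61.
slot 4 + slot 2 + slot 5 + slot 8 + slot 1: cost 12 + 14 + 8 + 14 + 10 = 58 ≤ 58, expected clicks 14 + 18 + 11 + 8 + 9 = 60.
Best is slot 4, slot 3, slot 2, slot 5, and slot 1 with total expected clicks 68.

68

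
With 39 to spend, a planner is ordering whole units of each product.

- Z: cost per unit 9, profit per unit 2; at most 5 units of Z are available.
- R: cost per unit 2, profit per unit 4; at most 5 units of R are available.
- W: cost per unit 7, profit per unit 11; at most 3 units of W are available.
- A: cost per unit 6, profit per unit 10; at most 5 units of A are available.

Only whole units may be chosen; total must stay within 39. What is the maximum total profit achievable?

67

This is a bounded integer knapsack.
4×R, 1×W, and 4×A: cost 39 ≤ 39, profit 4·4 + 1·11 + 4·10 = 67.
4×R and 5×A: cost 38 ≤ 39, profit 4·4 + 5·10 = 66.
Best is 67.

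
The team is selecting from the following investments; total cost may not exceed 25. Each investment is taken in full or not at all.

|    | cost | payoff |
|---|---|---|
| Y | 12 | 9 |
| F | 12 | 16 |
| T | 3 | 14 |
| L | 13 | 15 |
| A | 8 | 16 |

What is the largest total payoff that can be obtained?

46

Allowing fractional choices, the relaxed optimum would be about 48.3, but investments are indivisible.
F + T + A: cost 12 + 3 + 8 = 23 ≤ 25, payoff 16 + 14 + 16 = 46.
T + L + A: cost 3 + 13 + 8 = 24 ≤ 25, payoff 14 + 15 + 16 = 45.
Y + T + A: cost 12 + 3 + 8 = 23 ≤ 25, payoff 9 + 14 + 16 = 39.
Best is F, T, and A with total payoff 46.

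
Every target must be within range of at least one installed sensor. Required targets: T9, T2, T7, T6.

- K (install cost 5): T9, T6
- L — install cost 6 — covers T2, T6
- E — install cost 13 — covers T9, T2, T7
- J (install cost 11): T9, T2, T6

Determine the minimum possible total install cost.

This is a weighted set-cover instance.
Choose K and E: together they cover T9, T2, T7, T6 — every target.
Total install cost: 5 + 13 = 18.

18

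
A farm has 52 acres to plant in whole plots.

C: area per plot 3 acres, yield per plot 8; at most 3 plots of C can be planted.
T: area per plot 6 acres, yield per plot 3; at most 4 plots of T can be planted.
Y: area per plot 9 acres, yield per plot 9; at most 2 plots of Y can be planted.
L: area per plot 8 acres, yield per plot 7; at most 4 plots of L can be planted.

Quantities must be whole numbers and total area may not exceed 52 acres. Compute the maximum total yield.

63

3×C, 2×Y, and 3×L: area 51 ≤ 52, yield 3·8 + 2·9 + 3·7 = 63.
3×C, 1×Y, and 4×L: area 50 ≤ 52, yield 3·8 + 1·9 + 4·7 = 61.
Best is 63.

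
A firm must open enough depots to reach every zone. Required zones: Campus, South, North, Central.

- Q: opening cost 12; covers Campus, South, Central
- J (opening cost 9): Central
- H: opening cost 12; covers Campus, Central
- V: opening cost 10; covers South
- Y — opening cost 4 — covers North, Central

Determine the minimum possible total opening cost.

Choose Q and Y: together they cover Campus, South, North, Central — every zone.
Total opening cost: 12 + 4 = 16.

16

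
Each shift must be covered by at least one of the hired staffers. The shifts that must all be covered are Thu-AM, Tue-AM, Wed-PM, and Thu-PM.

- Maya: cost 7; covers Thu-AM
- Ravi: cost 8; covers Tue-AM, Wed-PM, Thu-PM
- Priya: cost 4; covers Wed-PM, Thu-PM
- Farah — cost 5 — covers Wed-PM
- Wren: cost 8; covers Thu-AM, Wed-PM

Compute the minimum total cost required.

The greedy cost-per-new-shift heuristic would pick Priya, Maya, and Ravi for 19, but a cheaper cover exists.
Choose Maya and Ravi: together they cover Thu-AM, Tue-AM, Wed-PM, Thu-PM — every shift.
Total cost: 7 + 8 = 15.
No cover costs less than 15.

15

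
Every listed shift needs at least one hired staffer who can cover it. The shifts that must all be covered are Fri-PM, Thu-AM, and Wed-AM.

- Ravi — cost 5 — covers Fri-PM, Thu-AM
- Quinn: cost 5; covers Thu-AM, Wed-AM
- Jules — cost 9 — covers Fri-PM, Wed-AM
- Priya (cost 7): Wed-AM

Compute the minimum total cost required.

10

Choose Ravi and Quinn: together they cover Fri-PM, Thu-AM, Wed-AM — every shift.
Total cost: 5 + 5 = 10.
No cover costs less than 10.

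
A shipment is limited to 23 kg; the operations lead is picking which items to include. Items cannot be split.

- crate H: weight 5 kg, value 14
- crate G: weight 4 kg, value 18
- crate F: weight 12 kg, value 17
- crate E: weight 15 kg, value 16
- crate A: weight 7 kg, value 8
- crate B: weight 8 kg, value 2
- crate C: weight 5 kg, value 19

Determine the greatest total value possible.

59

crate H + crate G + crate B + crate C: weight 5 + 4 + 8 + 5 = 22 ≤ 23, value 14 + 18 + 2 + 19 = 53.
crate G + crate F + crate C: weight 4 + 12 + 5 = 21 ≤ 23, value 18 + 17 + 19 = 54.
crate H + crate G + crate A + crate C: weight 5 + 4 + 7 + 5 = 21 ≤ 23, value 14 + 18 + 8 + 19 = 59.
Best is crate H, crate G, crate A, and crate C with total value 59.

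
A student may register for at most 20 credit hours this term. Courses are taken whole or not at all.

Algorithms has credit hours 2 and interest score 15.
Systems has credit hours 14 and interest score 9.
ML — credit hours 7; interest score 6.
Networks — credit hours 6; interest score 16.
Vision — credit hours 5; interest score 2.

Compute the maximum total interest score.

Allowing fractional choices, the relaxed optimum would be about 40.2, but courses are indivisible.
Algorithms + ML + Networks: credit hours 2 + 7 + 6 = 15 ≤ 20, interest score 15 + 6 + 16 = 37.
Algorithms + ML + Networks + Vision: credit hours 2 + 7 + 6 + 5 = 20 ≤ 20, interest score 15 + 6 + 16 + 2 = 39.
Algorithms + Networks + Vision: credit hours 2 + 6 + 5 = 13 ≤ 20, interest score 15 + 16 + 2 = 33.
Best is Algorithms, ML, Networks, and Vision with total interest score 39.

39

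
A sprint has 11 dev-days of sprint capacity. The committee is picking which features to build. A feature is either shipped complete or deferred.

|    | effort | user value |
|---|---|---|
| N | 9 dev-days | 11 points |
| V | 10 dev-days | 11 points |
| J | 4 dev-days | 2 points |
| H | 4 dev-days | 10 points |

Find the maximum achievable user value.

12

Allowing fractional choices, the relaxed optimum would be about 18.6, but features are indivisible.
V: effort 10 ≤ 11, user value 11.
J + H: effort 4 + 4 = 8 ≤ 11, user value 2 + 10 = 12.
N: effort 9 ≤ 11, user value 11.
Best is J and H with total user value 12.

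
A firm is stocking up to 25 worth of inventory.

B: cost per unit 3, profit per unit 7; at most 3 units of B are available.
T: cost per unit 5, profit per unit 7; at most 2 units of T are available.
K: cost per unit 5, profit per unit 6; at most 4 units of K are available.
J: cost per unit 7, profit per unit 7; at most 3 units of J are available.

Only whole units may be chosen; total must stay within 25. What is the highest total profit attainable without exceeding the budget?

41

This is a bounded integer knapsack.
3×B, 2×T, and 1×K: cost 24 ≤ 25, profit 3·7 + 2·7 + 1·6 = 41.
3×B, 1×T, and 2×K: cost 24 ≤ 25, profit 3·7 + 1·7 + 2·6 = 40.
Best is 41.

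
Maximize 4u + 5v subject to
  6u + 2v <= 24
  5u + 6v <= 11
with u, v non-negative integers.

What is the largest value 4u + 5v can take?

9

The continuous relaxation peaks at (0, 1.83) with value 9.17; rounding to a feasible lattice point costs some objective.
(u,v)=(1,1) is feasible, giving 9.
(u,v)=(2,0) is feasible, giving 8.
(u,v)=(0,1) is feasible, giving 5.
(u,v)=(1,0) is feasible, giving 4.
The best lattice point is (1,1), giving 9.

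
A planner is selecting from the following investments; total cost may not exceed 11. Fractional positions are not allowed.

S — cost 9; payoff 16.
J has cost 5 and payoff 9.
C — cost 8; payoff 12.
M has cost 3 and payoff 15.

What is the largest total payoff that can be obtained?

27

Allowing fractional choices, the relaxed optimum would be about 29.3, but investments are indivisible.
S: cost 9 ≤ 11, payoff 16.
C + M: cost 8 + 3 = 11 ≤ 11, payoff 12 + 15 = 27.
J + M: cost 5 + 3 = 8 ≤ 11, payoff 9 + 15 = 24.
Best is C and M with total payoff 27.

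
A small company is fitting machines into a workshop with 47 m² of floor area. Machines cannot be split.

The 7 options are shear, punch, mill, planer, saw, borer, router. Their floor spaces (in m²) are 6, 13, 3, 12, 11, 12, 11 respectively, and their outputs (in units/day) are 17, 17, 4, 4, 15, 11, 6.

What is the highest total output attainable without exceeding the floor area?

64

Take shear, punch, mill, saw, and borer: floor space 6 + 13 + 3 + 11 + 12 = 45 ≤ 47, output 17 + 17 + 4 + 15 + 11 = 64.
No other feasible combination does better.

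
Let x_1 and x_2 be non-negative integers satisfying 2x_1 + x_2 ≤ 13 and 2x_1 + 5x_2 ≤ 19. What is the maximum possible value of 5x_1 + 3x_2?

33

(x_1,x_2)=(6,1): 2·6+1·1=13≤13, 2·6+5·1=17≤19, objective 33.
(x_1,x_2)=(6,0): 2·6+1·0=12≤13, 2·6+5·0=12≤19, objective 30.
The best lattice point is (6,1), giving 33.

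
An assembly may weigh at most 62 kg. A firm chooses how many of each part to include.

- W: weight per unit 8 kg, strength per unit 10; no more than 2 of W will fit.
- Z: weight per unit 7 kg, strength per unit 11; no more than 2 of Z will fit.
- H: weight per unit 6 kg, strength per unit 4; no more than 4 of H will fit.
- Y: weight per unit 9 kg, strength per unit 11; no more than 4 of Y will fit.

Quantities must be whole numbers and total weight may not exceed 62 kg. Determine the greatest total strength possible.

Take 1×W, 2×Z, and 4×Y: weight 58 ≤ 62, strength 1·10 + 2·11 + 4·11 = 76.
Z has the best ratio (11/7) and is taken to its limit of 2; remaining capacity is filled optimally with the others.

76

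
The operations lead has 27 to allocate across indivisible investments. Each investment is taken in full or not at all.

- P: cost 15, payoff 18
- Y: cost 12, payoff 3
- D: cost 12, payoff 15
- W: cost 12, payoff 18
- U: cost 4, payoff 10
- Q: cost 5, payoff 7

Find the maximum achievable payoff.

Allowing fractional choices, the relaxed optimum would be about 42.5, but investments are indivisible.
P + W: cost 15 + 12 = 27 ≤ 27, payoff 18 + 18 = 36.
W + U + Q: cost 12 + 4 + 5 = 21 ≤ 27, payoff 18 + 10 + 7 = 35.
P + U + Q: cost 15 + 4 + 5 = 24 ≤ 27, payoff 18 + 10 + 7 = 35.
Best is P and W with total payoff 36.

36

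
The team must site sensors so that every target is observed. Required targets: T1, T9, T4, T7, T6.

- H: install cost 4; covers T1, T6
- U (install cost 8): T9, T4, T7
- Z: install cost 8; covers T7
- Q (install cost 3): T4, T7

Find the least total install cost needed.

12

Choose H and U: together they cover T1, T9, T4, T7, T6 — every target.
Total install cost: 4 + 8 = 12.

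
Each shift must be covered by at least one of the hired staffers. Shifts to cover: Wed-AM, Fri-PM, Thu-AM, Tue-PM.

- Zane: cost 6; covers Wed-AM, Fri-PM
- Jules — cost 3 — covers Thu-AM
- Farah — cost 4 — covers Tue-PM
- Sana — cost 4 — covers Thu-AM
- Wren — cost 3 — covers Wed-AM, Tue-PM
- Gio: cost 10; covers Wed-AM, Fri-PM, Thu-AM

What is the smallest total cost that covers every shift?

12

Choose Zane, Jules, and Wren: together they cover Wed-AM, Fri-PM, Thu-AM, Tue-PM — every shift.
Total cost: 6 + 3 + 3 = 12.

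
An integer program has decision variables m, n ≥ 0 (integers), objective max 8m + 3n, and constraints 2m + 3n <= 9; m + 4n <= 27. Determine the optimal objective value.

The continuous relaxation peaks at (4.5, 0) with value 36.00; rounding to a feasible lattice point costs some objective.
(m,n)=(4,0): 2·4+3·0=8≤9, 1·4+4·0=4≤27, objective 32.
(m,n)=(3,1): 2·3+3·1=9≤9, 1·3+4·1=7≤27, objective 27.
(m,n)=(3,0): 2·3+3·0=6≤9, 1·3+4·0=3≤27, objective 24.
Maximum is 32 at (m,n)=(4,0).

32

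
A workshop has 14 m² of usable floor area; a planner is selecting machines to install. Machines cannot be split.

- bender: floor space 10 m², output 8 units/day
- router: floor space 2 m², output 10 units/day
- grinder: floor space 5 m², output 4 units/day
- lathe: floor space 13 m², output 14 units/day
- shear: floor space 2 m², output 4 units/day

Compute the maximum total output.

22

Treat it as a binary knapsack problem.
Take bender, router, and shear: floor space 10 + 2 + 2 = 14 ≤ 14, output 8 + 10 + 4 = 22.
No other feasible combination does better.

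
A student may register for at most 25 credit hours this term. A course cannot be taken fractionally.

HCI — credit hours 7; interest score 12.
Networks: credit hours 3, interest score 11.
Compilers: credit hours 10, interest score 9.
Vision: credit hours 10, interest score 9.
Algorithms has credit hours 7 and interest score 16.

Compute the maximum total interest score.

39

HCI + Networks + Algorithms: credit hours 7 + 3 + 7 = 17 ≤ 25, interest score 12 + 11 + 16 = 39.
HCI + Compilers + Algorithms: credit hours 7 + 10 + 7 = 24 ≤ 25, interest score 12 + 9 + 16 = 37.
Best is HCI, Networks, and Algorithms with total interest score 39.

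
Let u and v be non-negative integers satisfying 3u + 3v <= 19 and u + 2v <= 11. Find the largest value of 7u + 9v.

52

Relaxing integrality, the LP optimum is 53.67 at (u,v) = (1.67, 4.67), which is not an integer point.
(u,v)=(1,5): 3·1+3·5=18≤19, 1·1+2·5=11≤11, objective 52.
(u,v)=(2,4): 3·2+3·4=18≤19, 1·2+2·4=10≤11, objective 50.
No feasible integer point exceeds 52.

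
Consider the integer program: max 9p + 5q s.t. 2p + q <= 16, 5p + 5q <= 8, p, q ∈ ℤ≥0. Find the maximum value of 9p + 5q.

9

(p,q)=(1,0) is feasible, giving 9.
(p,q)=(0,1) is feasible, giving 5.
(p,q)=(0,0) is feasible, giving 0.
Maximum is 9 at (p,q)=(1,0).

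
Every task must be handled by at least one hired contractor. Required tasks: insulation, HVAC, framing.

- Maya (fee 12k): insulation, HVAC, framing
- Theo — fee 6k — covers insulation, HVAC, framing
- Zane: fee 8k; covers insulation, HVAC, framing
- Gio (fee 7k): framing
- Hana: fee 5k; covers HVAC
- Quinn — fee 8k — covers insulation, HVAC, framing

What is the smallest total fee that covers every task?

Theo alone covers insulation, HVAC, framing — every task.
Total fee: 6.

6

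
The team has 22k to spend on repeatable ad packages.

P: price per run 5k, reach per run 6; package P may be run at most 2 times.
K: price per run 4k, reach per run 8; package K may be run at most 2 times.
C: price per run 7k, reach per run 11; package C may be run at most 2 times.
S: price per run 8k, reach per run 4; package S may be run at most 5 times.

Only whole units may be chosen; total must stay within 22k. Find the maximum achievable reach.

Take 2×K and 2×C: price 22 ≤ 22, reach 2·8 + 2·11 = 38.
K has the best ratio (8/4) and is taken to its limit of 2; remaining capacity is filled optimally with the others.

38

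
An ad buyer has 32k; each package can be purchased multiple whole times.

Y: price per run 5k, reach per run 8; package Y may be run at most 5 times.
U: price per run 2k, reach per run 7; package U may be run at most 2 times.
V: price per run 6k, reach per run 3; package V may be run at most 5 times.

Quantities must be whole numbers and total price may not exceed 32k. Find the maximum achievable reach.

54

4×Y, 2×U, and 1×V: price 30 ≤ 32, reach 4·8 + 2·7 + 1·3 = 49.
5×Y and 2×U: price 29 ≤ 32, reach 5·8 + 2·7 = 54.
Best is 54.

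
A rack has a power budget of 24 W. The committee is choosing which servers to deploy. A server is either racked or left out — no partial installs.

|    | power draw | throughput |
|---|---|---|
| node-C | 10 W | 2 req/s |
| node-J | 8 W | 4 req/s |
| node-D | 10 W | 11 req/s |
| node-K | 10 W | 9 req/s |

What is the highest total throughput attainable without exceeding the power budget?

This is a 0-1 knapsack instance.
Allowing fractional choices, the relaxed optimum would be about 22.0, but servers are indivisible.
node-J + node-D: power draw 8 + 10 = 18 ≤ 24, throughput 4 + 11 = 15.
node-D + node-K: power draw 10 + 10 = 20 ≤ 24, throughput 11 + 9 = 20.
node-J + node-K: power draw 8 + 10 = 18 ≤ 24, throughput 4 + 9 = 13.
Best is node-D and node-K with total throughput 20.

20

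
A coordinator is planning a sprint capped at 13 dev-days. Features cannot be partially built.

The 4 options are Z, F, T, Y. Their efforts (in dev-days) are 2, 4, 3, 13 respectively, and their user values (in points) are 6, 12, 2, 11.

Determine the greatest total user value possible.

F + T: effort 4 + 3 = 7 ≤ 13, user value 12 + 2 = 14.
Z + F + T: effort 2 + 4 + 3 = 9 ≤ 13, user value 6 + 12 + 2 = 20.
Z + F: effort 2 + 4 = 6 ≤ 13, user value 6 + 12 = 18.
Best is Z, F, and T with total user value 20.

20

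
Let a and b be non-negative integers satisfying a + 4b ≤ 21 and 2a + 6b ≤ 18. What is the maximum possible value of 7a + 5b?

63

(a,b)=(9,0): 1·9+4·0=9≤21, 2·9+6·0=18≤18, objective 63.
(a,b)=(8,0): 1·8+4·0=8≤21, 2·8+6·0=16≤18, objective 56.
The best lattice point is (9,0), giving 63.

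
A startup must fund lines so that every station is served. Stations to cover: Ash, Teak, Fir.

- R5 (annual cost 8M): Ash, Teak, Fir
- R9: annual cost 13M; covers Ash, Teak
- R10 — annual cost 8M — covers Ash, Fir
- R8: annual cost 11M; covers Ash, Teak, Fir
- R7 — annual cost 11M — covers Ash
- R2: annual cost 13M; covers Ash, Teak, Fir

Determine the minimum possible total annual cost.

R5 alone covers Ash, Teak, Fir — every station.
Total annual cost: 8.
No cover costs less than 8.

8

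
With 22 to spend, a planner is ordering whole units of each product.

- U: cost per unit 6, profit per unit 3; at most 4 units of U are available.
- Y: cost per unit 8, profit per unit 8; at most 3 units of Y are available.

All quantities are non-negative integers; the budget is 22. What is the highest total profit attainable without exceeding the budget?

Y has the best ratio (8/8); taking only Y gives at most 2×8 = 16 (stopped by the cost limit).
Mixing does better — 1×U and 2×Y: cost 22 ≤ 22, profit 1·3 + 2·8 = 19.

19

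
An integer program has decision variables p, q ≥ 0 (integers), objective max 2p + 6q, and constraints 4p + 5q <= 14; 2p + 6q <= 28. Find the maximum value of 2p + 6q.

(p,q)=(1,2): 4·1+5·2=14≤14, 2·1+6·2=14≤28, objective 14.
(p,q)=(0,2): 4·0+5·2=10≤14, 2·0+6·2=12≤28, objective 12.
(p,q)=(2,1): 4·2+5·1=13≤14, 2·2+6·1=10≤28, objective 10.
No feasible integer point exceeds 14.

14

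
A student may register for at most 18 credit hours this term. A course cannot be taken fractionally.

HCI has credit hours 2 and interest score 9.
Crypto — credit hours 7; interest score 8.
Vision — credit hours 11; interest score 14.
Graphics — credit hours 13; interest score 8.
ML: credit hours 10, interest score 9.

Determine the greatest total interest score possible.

23

Allowing fractional choices, the relaxed optimum would be about 28.7, but courses are indivisible.
HCI + ML: credit hours 2 + 10 = 12 ≤ 18, interest score 9 + 9 = 18.
Crypto + Vision: credit hours 7 + 11 = 18 ≤ 18, interest score 8 + 14 = 22.
HCI + Vision: credit hours 2 + 11 = 13 ≤ 18, interest score 9 + 14 = 23.
Best is HCI and Vision with total interest score 23.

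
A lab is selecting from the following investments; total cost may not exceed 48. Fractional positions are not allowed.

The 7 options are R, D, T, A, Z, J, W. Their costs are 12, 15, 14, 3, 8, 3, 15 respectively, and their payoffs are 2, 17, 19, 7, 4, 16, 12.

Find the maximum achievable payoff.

64

D + T + J + W: cost 15 + 14 + 3 + 15 = 47 ≤ 48, payoff 17 + 19 + 16 + 12 = 64.
D + T + A + Z + J: cost 15 + 14 + 3 + 8 + 3 = 43 ≤ 48, payoff 17 + 19 + 7 + 4 + 16 = 63.
Best is D, T, J, and W with total payoff 64.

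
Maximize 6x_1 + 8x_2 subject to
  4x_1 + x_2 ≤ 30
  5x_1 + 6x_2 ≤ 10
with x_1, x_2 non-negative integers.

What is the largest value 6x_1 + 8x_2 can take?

12

The continuous relaxation peaks at (0, 1.67) with value 13.33; rounding to a feasible lattice point costs some objective.
(x_1,x_2)=(2,0): 4·2+1·0=8≤30, 5·2+6·0=10≤10, objective 12.
(x_1,x_2)=(0,1): 4·0+1·1=1≤30, 5·0+6·1=6≤10, objective 8.
(x_1,x_2)=(1,0): 4·1+1·0=4≤30, 5·1+6·0=5≤10, objective 6.
(x_1,x_2)=(0,0): 4·0+1·0=0≤30, 5·0+6·0=0≤10, objective 0.
Maximum is 12 at (x_1,x_2)=(2,0).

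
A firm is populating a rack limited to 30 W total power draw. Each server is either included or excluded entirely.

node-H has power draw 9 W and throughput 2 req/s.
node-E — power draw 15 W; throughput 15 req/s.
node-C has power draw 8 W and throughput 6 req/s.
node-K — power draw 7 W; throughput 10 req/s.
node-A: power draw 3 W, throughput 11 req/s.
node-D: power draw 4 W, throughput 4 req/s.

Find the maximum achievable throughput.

node-E + node-K + node-A: power draw 15 + 7 + 3 = 25 ≤ 30, throughput 15 + 10 + 11 = 36.
node-E + node-K + node-A + node-D: power draw 15 + 7 + 3 + 4 = 29 ≤ 30, throughput 15 + 10 + 11 + 4 = 40.
Best is node-E, node-K, node-A, and node-D with total throughput 40.

40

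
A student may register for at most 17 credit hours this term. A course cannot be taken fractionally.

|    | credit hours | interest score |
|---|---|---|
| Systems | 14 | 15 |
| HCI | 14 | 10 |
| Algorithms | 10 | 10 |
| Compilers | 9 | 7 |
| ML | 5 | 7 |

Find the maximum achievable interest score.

Take Algorithms and ML: credit hours 10 + 5 = 15 ≤ 17, interest score 10 + 7 = 17.
No other feasible combination does better.

17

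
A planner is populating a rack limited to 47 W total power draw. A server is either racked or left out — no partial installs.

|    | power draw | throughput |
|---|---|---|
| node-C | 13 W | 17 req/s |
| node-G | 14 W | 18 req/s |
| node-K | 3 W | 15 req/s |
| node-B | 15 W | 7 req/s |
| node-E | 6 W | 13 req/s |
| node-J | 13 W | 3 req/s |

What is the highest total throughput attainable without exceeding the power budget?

63

This is an integer program with binary decision variables.
Take node-C, node-G, node-K, and node-E: power draw 13 + 14 + 3 + 6 = 36 ≤ 47, throughput 17 + 18 + 15 + 13 = 63.
No other feasible combination does better.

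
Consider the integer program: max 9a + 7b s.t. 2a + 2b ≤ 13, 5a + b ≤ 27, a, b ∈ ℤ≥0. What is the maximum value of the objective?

The continuous relaxation peaks at (5.12, 1.38) with value 55.75; rounding to a feasible lattice point costs some objective.
(a,b)=(5,1): 2·5+2·1=12≤13, 5·5+1·1=26≤27, objective 52.
(a,b)=(4,2): 2·4+2·2=12≤13, 5·4+1·2=22≤27, objective 50.
(a,b)=(5,0): 2·5+2·0=10≤13, 5·5+1·0=25≤27, objective 45.
(a,b)=(4,1): 2·4+2·1=10≤13, 5·4+1·1=21≤27, objective 43.
No feasible integer point exceeds 52.

52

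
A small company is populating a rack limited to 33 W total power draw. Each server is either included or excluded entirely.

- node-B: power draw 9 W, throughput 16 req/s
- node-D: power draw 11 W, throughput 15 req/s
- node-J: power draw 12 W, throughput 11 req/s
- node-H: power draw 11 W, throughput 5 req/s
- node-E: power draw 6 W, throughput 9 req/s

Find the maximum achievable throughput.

42

Take node-B, node-D, and node-J: power draw 9 + 11 + 12 = 32 ≤ 33, throughput 16 + 15 + 11 = 42.
No other feasible combination does better.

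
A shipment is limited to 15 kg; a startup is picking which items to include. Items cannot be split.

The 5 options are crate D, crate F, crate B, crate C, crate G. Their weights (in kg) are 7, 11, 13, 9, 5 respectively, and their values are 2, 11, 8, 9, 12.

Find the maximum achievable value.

21

Allowing fractional choices, the relaxed optimum would be about 22.0, but items are indivisible.
crate C + crate G: weight 9 + 5 = 14 ≤ 15, value 9 + 12 = 21.
crate D + crate G: weight 7 + 5 = 12 ≤ 15, value 2 + 12 = 14.
Best is crate C and crate G with total value 21.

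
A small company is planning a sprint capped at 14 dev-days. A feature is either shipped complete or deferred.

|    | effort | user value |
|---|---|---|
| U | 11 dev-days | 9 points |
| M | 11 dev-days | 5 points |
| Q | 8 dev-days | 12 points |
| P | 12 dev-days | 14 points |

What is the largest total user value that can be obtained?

Allowing fractional choices, the relaxed optimum would be about 19.0, but features are indivisible.
P: effort 12 ≤ 14, user value 14.
Q: effort 8 ≤ 14, user value 12.
U: effort 11 ≤ 14, user value 9.
Best is P with total user value 14.

14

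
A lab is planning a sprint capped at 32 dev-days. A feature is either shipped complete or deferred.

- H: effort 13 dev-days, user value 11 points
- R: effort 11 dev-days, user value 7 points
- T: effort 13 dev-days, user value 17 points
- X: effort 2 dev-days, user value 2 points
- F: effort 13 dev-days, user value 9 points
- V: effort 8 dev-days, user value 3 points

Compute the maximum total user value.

30

Take H, T, and X: effort 13 + 13 + 2 = 28 ≤ 32, user value 11 + 17 + 2 = 30.
No other feasible combination does better.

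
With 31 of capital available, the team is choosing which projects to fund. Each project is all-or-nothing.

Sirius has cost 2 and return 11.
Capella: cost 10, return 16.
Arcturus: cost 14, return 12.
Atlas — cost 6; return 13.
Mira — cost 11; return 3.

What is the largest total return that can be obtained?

Take Sirius, Capella, Atlas, and Mira: cost 2 + 10 + 6 + 11 = 29 ≤ 31, return 11 + 16 + 13 + 3 = 43.
No other feasible combination does better.

43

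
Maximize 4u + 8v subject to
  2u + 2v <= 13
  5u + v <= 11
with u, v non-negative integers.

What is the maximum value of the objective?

Relaxing integrality, the LP optimum is 52.00 at (u,v) = (0, 6.5), which is not an integer point.
(u,v)=(0,6): 2·0+2·6=12≤13, 5·0+1·6=6≤11, objective 48.
(u,v)=(1,5): 2·1+2·5=12≤13, 5·1+1·5=10≤11, objective 44.
(u,v)=(0,5): 2·0+2·5=10≤13, 5·0+1·5=5≤11, objective 40.
No feasible integer point exceeds 48.

48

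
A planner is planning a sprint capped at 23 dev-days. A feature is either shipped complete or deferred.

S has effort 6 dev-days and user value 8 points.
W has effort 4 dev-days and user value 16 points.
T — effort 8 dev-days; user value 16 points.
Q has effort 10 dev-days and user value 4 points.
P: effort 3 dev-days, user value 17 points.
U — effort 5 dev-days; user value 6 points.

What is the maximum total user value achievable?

Take S, W, T, and P: effort 6 + 4 + 8 + 3 = 21 ≤ 23, user value 8 + 16 + 16 + 17 = 57.
No other feasible combination does better.

57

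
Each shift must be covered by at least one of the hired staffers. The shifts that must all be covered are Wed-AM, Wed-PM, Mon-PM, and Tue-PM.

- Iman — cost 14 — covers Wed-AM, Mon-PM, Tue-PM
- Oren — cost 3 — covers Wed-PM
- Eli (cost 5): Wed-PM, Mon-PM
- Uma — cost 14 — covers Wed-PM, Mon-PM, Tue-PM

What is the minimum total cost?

The greedy cost-per-new-shift heuristic would pick Eli and Iman for 19, but a cheaper cover exists.
Choose Iman and Oren: together they cover Wed-AM, Wed-PM, Mon-PM, Tue-PM — every shift.
Total cost: 14 + 3 = 17.
No cover costs less than 17.

17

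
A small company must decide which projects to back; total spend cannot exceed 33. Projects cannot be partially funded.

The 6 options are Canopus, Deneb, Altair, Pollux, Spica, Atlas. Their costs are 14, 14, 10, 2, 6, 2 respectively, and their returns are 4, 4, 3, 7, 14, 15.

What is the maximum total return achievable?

40

Allowing fractional choices, the relaxed optimum would be about 42.7, but projects are indivisible.
Altair + Pollux + Spica + Atlas: cost 10 + 2 + 6 + 2 = 20 ≤ 33, return 3 + 7 + 14 + 15 = 39.
Deneb + Pollux + Spica + Atlas: cost 14 + 2 + 6 + 2 = 24 ≤ 33, return 4 + 7 + 14 + 15 = 40.
Canopus + Pollux + Spica + Atlas: cost 14 + 2 + 6 + 2 = 24 ≤ 33, return 4 + 7 + 14 + 15 = 40.
The maximum return is 40; one optimal choice is Canopus, Pollux, Spica, and Atlas.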